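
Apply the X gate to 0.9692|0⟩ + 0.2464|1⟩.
0.2464|0⟩ + 0.9692|1⟩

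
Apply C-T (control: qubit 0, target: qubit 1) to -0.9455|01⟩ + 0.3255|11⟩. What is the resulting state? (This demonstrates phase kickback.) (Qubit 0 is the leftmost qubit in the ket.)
-0.9455|01⟩ + (0.2302 + 0.2302i)|11⟩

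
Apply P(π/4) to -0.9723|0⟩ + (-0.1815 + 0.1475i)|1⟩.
-0.9723|0⟩ + (-0.2326 - 0.02404i)|1⟩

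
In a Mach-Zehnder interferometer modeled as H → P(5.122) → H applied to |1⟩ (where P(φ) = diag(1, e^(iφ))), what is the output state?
(0.3009 + 0.4586i)|0⟩ + (0.6991 - 0.4586i)|1⟩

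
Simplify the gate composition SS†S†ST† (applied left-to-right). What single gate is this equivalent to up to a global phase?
T†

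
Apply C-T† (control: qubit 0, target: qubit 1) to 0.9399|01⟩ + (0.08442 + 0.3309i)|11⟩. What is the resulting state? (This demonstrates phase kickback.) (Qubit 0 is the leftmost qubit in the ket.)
0.9399|01⟩ + (0.2937 + 0.1743i)|11⟩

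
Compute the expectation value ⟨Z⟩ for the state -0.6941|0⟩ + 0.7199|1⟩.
-0.03648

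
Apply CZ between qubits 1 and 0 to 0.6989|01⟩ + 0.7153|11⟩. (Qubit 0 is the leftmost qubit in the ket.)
0.6989|01⟩ - 0.7153|11⟩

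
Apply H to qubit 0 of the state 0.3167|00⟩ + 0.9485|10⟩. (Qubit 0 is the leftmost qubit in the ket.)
0.8946|00⟩ - 0.4468|10⟩

H on qubit 0 mixes each pair of kets that differ only in qubit 0: amplitudes (a, b) of (|…0…⟩, |…1…⟩) become ((a + b)/√2, (a − b)/√2). Kets absent from the input have amplitude 0.
(|00⟩, |10⟩): (a, b) = (0.3167, 0.9485) → (0.8946, -0.4468)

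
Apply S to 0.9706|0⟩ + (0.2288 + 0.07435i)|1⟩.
0.9706|0⟩ + (-0.07435 + 0.2288i)|1⟩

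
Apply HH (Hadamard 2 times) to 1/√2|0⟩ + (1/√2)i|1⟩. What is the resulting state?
1/√2|0⟩ + (1/√2)i|1⟩

H² = I, so an even number of Hadamards cancels: H^2 = I and the state is unchanged.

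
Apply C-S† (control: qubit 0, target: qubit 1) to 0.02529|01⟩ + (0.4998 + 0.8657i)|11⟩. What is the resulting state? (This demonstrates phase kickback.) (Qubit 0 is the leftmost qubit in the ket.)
0.02529|01⟩ + (0.8657 - 0.4998i)|11⟩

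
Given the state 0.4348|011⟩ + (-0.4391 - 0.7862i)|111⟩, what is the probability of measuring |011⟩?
0.1891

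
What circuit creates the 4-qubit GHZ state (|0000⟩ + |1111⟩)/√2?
H(q0) → CNOT(q0,q1) → CNOT(q0,q2) → CNOT(q0,q3)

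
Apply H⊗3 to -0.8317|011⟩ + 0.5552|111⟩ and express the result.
-0.09776|000⟩ + 0.09776|001⟩ + 0.09776|010⟩ - 0.09776|011⟩ - 0.4903|100⟩ + 0.4903|101⟩ + 0.4903|110⟩ - 0.4903|111⟩

H⊗3 gives amp(|y⟩) = (1/2√2) Σ_x (−1)^(x·y) amp(|x⟩), where x·y is the number of positions in which both x and y have a 1.
|000⟩: (-0.8317 + 0.5552)/(2√2) = -0.09776
|001⟩: (0.8317 - 0.5552)/(2√2) = 0.09776
|010⟩: (0.8317 - 0.5552)/(2√2) = 0.09776
|011⟩: (-0.8317 + 0.5552)/(2√2) = -0.09776
|100⟩: (-0.8317 - 0.5552)/(2√2) = -0.4903
|101⟩: (0.8317 + 0.5552)/(2√2) = 0.4903
|110⟩: (0.8317 + 0.5552)/(2√2) = 0.4903
|111⟩: (-0.8317 - 0.5552)/(2√2) = -0.4903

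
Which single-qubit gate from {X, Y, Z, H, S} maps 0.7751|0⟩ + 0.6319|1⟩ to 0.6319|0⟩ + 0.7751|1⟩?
X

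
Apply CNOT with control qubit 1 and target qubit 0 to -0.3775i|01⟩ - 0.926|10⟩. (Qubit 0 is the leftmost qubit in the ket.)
-0.926|10⟩ - 0.3775i|11⟩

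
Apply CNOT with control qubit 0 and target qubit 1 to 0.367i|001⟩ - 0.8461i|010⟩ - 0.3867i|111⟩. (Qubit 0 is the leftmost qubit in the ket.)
0.367i|001⟩ - 0.8461i|010⟩ - 0.3867i|101⟩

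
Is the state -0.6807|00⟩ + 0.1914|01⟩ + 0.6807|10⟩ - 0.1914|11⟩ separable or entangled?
Separable

Writing the state as a|00⟩ + b|01⟩ + c|10⟩ + d|11⟩, it is a product state iff ad − bc = 0.
Here (a, b, c, d) = (-0.6807, 0.1914, 0.6807, -0.1914): ad − bc = (-0.6807)(-0.1914) − (0.1914)(0.6807) = 0, so the state is separable.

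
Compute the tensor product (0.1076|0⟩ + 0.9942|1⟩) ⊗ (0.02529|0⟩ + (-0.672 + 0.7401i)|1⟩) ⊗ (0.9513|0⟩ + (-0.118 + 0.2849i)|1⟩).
0.002589|000⟩ + (-0.0003211 + 0.0007753i)|001⟩ + (-0.06879 + 0.07576i)|010⟩ + (-0.01416 - 0.03i)|011⟩ + 0.02392|100⟩ + (-0.002967 + 0.007163i)|101⟩ + (-0.6356 + 0.7i)|110⟩ + (-0.1308 - 0.2772i)|111⟩

amp(|b₁b₂…⟩) = product of the factor amplitudes for bits b₁, b₂, …; only kets whose every factor amplitude is nonzero survive.
|000⟩: (0.1076)(0.02529)(0.9513) = 0.002589
|001⟩: (0.1076)(0.02529)(-0.118 + 0.2849i) = (-0.0003211 + 0.0007753i)
|010⟩: (0.1076)(-0.672 + 0.7401i)(0.9513) = (-0.06879 + 0.07576i)
|011⟩: (0.1076)(-0.672 + 0.7401i)(-0.118 + 0.2849i) = (-0.01416 - 0.03i)
|100⟩: (0.9942)(0.02529)(0.9513) = 0.02392
|101⟩: (0.9942)(0.02529)(-0.118 + 0.2849i) = (-0.002967 + 0.007163i)
|110⟩: (0.9942)(-0.672 + 0.7401i)(0.9513) = (-0.6356 + 0.7i)
|111⟩: (0.9942)(-0.672 + 0.7401i)(-0.118 + 0.2849i) = (-0.1308 - 0.2772i)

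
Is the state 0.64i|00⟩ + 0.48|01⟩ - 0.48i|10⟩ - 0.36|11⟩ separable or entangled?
Separable

Writing the state as a|00⟩ + b|01⟩ + c|10⟩ + d|11⟩, it is a product state iff ad − bc = 0.
Here (a, b, c, d) = (0.64i, 0.48, -0.48i, -0.36): ad − bc = (0.64i)(-0.36) − (0.48)(-0.48i) = 0, so the state is separable.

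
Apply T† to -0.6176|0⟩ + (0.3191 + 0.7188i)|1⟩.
-0.6176|0⟩ + (0.7339 + 0.2826i)|1⟩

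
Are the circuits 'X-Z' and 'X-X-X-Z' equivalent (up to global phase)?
Yes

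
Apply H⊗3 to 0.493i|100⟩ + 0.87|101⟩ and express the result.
(0.3076 + 0.1743i)|000⟩ + (-0.3076 + 0.1743i)|001⟩ + (0.3076 + 0.1743i)|010⟩ + (-0.3076 + 0.1743i)|011⟩ + (-0.3076 - 0.1743i)|100⟩ + (0.3076 - 0.1743i)|101⟩ + (-0.3076 - 0.1743i)|110⟩ + (0.3076 - 0.1743i)|111⟩

H⊗3 gives amp(|y⟩) = (1/2√2) Σ_x (−1)^(x·y) amp(|x⟩), where x·y is the number of positions in which both x and y have a 1.
|000⟩: (0.493i + 0.87)/(2√2) = (0.3076 + 0.1743i)
|001⟩: (0.493i - 0.87)/(2√2) = (-0.3076 + 0.1743i)
|010⟩: (0.493i + 0.87)/(2√2) = (0.3076 + 0.1743i)
|011⟩: (0.493i - 0.87)/(2√2) = (-0.3076 + 0.1743i)
|100⟩: (-0.493i - 0.87)/(2√2) = (-0.3076 - 0.1743i)
|101⟩: (-0.493i + 0.87)/(2√2) = (0.3076 - 0.1743i)
|110⟩: (-0.493i - 0.87)/(2√2) = (-0.3076 - 0.1743i)
|111⟩: (-0.493i + 0.87)/(2√2) = (0.3076 - 0.1743i)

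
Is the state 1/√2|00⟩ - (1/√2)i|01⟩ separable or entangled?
Separable

Writing the state as a|00⟩ + b|01⟩ + c|10⟩ + d|11⟩, it is a product state iff ad − bc = 0.
Here (a, b, c, d) = (1/√2, -(1/√2)i, 0, 0): ad − bc = (1/√2)(0) − (-(1/√2)i)(0) = 0, so the state is separable.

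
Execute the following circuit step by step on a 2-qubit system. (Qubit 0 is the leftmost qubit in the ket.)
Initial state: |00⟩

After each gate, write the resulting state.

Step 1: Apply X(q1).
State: |01⟩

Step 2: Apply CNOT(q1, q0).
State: |11⟩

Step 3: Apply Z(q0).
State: -|11⟩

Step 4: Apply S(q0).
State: -i|11⟩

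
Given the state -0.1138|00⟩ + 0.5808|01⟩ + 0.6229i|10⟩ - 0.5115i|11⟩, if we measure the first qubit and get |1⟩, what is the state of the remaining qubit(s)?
0.7728i|0⟩ - 0.6346i|1⟩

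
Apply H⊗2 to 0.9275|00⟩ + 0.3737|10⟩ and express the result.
0.6506|00⟩ + 0.6506|01⟩ + 0.2769|10⟩ + 0.2769|11⟩

H⊗2 gives amp(|y⟩) = (1/2) Σ_x (−1)^(x·y) amp(|x⟩), where x·y is the number of positions in which both x and y have a 1.
|00⟩: (0.9275 + 0.3737)/2 = 0.6506
|01⟩: (0.9275 + 0.3737)/2 = 0.6506
|10⟩: (0.9275 - 0.3737)/2 = 0.2769
|11⟩: (0.9275 - 0.3737)/2 = 0.2769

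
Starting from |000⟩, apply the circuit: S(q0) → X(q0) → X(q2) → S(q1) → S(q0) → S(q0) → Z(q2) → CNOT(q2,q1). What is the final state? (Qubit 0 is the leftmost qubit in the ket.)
|111⟩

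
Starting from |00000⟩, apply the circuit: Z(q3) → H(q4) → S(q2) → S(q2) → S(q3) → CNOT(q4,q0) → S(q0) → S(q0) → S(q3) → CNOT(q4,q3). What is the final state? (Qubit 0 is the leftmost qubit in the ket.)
1/√2|00000⟩ - 1/√2|10011⟩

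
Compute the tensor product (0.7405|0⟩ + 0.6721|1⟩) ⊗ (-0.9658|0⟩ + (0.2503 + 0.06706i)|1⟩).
-0.7152|00⟩ + (0.1853 + 0.04966i)|01⟩ - 0.6491|10⟩ + (0.1682 + 0.04507i)|11⟩

amp(|b₁b₂…⟩) = product of the factor amplitudes for bits b₁, b₂, …; only kets whose every factor amplitude is nonzero survive.
|00⟩: (0.7405)(-0.9658) = -0.7152
|01⟩: (0.7405)(0.2503 + 0.06706i) = (0.1853 + 0.04966i)
|10⟩: (0.6721)(-0.9658) = -0.6491
|11⟩: (0.6721)(0.2503 + 0.06706i) = (0.1682 + 0.04507i)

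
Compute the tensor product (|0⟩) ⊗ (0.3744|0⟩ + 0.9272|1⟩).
0.3744|00⟩ + 0.9272|01⟩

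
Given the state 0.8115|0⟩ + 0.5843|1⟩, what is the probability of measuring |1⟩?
0.3414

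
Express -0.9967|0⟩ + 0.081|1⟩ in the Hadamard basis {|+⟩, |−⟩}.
-0.6475|+⟩ - 0.762|−⟩

With |ψ⟩ = α|0⟩ + β|1⟩, the Hadamard-basis coefficients are ⟨+|ψ⟩ = (α + β)/√2 and ⟨−|ψ⟩ = (α − β)/√2.
Here α = -0.9967, β = 0.081: (α + β)/√2 = -0.6475, (α − β)/√2 = -0.762.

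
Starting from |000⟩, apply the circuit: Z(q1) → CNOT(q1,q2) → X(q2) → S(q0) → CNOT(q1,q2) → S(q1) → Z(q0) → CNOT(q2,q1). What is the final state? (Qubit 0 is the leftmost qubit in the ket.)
|011⟩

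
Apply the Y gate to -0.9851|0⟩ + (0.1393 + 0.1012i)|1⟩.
(0.1012 - 0.1393i)|0⟩ - 0.9851i|1⟩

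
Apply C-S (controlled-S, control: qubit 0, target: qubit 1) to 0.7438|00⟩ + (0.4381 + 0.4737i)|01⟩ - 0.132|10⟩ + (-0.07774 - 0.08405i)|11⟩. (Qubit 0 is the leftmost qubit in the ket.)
0.7438|00⟩ + (0.4381 + 0.4737i)|01⟩ - 0.132|10⟩ + (0.08405 - 0.07774i)|11⟩

C-S leaves the control-|0⟩ kets |00⟩, |01⟩ unchanged and applies S to qubit 1 on the control-|1⟩ pair (|10⟩, |11⟩).
S = [[1, 0], [0, i]].
With a = amp(|10⟩) = -0.132 and b = amp(|11⟩) = (-0.07774 - 0.08405i):
new amp(|10⟩) = (1)·a = -0.132
new amp(|11⟩) = (i)·b = (0.08405 - 0.07774i)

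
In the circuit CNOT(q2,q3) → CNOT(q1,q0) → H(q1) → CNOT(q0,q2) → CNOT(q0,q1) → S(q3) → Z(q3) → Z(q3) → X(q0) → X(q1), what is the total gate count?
10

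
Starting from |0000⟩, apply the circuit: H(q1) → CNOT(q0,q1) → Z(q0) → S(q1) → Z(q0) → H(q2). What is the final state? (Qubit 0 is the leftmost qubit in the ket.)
1/2|0000⟩ + 1/2|0010⟩ + (1/2)i|0100⟩ + (1/2)i|0110⟩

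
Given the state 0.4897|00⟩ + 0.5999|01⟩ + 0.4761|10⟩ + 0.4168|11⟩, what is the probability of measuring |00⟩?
0.2398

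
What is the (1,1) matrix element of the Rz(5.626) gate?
(-0.9465 + 0.3227i)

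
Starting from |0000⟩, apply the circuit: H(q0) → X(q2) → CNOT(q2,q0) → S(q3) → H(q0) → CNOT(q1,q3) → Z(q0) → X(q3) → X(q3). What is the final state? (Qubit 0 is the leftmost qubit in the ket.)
|0010⟩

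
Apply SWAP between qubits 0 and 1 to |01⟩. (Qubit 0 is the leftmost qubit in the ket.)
|10⟩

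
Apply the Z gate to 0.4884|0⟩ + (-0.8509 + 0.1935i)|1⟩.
0.4884|0⟩ + (0.8509 - 0.1935i)|1⟩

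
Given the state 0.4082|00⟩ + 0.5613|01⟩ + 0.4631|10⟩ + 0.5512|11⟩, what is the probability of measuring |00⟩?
0.1666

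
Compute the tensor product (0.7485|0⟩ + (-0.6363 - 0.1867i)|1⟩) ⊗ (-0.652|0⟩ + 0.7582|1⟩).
-0.488|00⟩ + 0.5675|01⟩ + (0.4149 + 0.1217i)|10⟩ + (-0.4824 - 0.1416i)|11⟩

amp(|b₁b₂…⟩) = product of the factor amplitudes for bits b₁, b₂, …; only kets whose every factor amplitude is nonzero survive.
|00⟩: (0.7485)(-0.652) = -0.488
|01⟩: (0.7485)(0.7582) = 0.5675
|10⟩: (-0.6363 - 0.1867i)(-0.652) = (0.4149 + 0.1217i)
|11⟩: (-0.6363 - 0.1867i)(0.7582) = (-0.4824 - 0.1416i)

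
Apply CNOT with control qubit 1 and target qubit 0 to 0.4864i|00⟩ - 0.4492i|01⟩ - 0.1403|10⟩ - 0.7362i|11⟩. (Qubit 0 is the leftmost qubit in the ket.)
0.4864i|00⟩ - 0.7362i|01⟩ - 0.1403|10⟩ - 0.4492i|11⟩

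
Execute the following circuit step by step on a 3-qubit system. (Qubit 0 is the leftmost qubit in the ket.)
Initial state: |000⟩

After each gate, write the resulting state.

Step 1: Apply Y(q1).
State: i|010⟩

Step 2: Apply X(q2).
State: i|011⟩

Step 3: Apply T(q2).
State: (-1/√2 + (1/√2)i)|011⟩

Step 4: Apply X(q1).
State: (-1/√2 + (1/√2)i)|001⟩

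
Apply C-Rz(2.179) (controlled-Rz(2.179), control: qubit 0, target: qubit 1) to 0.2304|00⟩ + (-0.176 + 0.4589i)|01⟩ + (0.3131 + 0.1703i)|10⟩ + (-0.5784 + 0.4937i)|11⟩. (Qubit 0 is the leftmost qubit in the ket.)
0.2304|00⟩ + (-0.176 + 0.4589i)|01⟩ + (0.2959 - 0.1987i)|10⟩ + (-0.7054 - 0.2841i)|11⟩

C-Rz(2.179) leaves the control-|0⟩ kets |00⟩, |01⟩ unchanged and applies Rz(2.179) to qubit 1 on the control-|1⟩ pair (|10⟩, |11⟩).
Rz(2.179) = [[e^(−iθ/2), 0], [0, e^(iθ/2)]] with e^(±iθ/2) = cos(θ/2) ± i·sin(θ/2); θ = 2.179, cos(θ/2) ≈ 0.462929, sin(θ/2) ≈ 0.886396.
With a = amp(|10⟩) = (0.3131 + 0.1703i) and b = amp(|11⟩) = (-0.5784 + 0.4937i):
new amp(|10⟩) = (0.462929 - 0.886396i)·a = (0.2959 - 0.1987i)
new amp(|11⟩) = (0.462929 + 0.886396i)·b = (-0.7054 - 0.2841i)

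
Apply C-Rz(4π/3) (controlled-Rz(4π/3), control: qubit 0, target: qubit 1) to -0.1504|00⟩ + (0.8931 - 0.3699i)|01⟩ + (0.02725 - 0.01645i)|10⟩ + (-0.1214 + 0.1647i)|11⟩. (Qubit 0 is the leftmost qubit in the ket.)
-0.1504|00⟩ + (0.8931 - 0.3699i)|01⟩ + (-0.02787 - 0.01537i)|10⟩ + (-0.08193 - 0.1875i)|11⟩

C-Rz(4π/3) leaves the control-|0⟩ kets |00⟩, |01⟩ unchanged and applies Rz(4π/3) to qubit 1 on the control-|1⟩ pair (|10⟩, |11⟩).
Rz(4π/3) = [[e^(−iθ/2), 0], [0, e^(iθ/2)]] with e^(±iθ/2) = cos(θ/2) ± i·sin(θ/2); θ = 4π/3, cos(θ/2) ≈ -0.5, sin(θ/2) ≈ 0.866025.
With a = amp(|10⟩) = (0.02725 - 0.01645i) and b = amp(|11⟩) = (-0.1214 + 0.1647i):
new amp(|10⟩) = (-0.5 - 0.866025i)·a = (-0.02787 - 0.01537i)
new amp(|11⟩) = (-0.5 + 0.866025i)·b = (-0.08193 - 0.1875i)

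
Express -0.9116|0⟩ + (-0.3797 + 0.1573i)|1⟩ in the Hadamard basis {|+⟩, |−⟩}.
(-0.9131 + 0.1112i)|+⟩ + (-0.3761 - 0.1112i)|−⟩

With |ψ⟩ = α|0⟩ + β|1⟩, the Hadamard-basis coefficients are ⟨+|ψ⟩ = (α + β)/√2 and ⟨−|ψ⟩ = (α − β)/√2.
Here α = -0.9116, β = (-0.3797 + 0.1573i): (α + β)/√2 = (-0.9131 + 0.1112i), (α − β)/√2 = (-0.3761 - 0.1112i).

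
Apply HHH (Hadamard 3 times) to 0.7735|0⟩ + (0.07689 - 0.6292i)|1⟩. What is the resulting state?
(0.6013 - 0.4449i)|0⟩ + (0.4926 + 0.4449i)|1⟩

H² = I, so H^3 = H: a single Hadamard. With (a, b) = (0.7735, (0.07689 - 0.6292i)), H gives ((a + b)/√2, (a − b)/√2) = ((0.6013 - 0.4449i), (0.4926 + 0.4449i)).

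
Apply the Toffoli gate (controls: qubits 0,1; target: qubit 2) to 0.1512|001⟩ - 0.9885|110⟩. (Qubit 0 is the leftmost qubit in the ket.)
0.1512|001⟩ - 0.9885|111⟩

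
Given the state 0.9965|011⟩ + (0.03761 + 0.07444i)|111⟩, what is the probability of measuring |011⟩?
0.993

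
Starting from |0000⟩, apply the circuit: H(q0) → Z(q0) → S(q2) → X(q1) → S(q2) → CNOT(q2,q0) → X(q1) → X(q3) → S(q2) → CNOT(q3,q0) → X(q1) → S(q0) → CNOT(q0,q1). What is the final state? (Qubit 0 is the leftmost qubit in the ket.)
-1/√2|0101⟩ + (1/√2)i|1001⟩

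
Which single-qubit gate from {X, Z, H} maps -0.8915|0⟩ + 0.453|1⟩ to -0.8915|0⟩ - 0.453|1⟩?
Z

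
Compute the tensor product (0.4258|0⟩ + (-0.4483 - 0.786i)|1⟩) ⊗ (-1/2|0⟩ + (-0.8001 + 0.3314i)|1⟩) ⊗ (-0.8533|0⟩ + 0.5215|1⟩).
0.1817|000⟩ - 0.111|001⟩ + (0.2907 - 0.1204i)|010⟩ + (-0.1777 + 0.07359i)|011⟩ + (-0.1913 - 0.3353i)|100⟩ + (0.1169 + 0.2049i)|101⟩ + (-0.5283 - 0.4099i)|110⟩ + (0.3229 + 0.2505i)|111⟩

amp(|b₁b₂…⟩) = product of the factor amplitudes for bits b₁, b₂, …; only kets whose every factor amplitude is nonzero survive.
|000⟩: (0.4258)(-1/2)(-0.8533) = 0.1817
|001⟩: (0.4258)(-1/2)(0.5215) = -0.111
|010⟩: (0.4258)(-0.8001 + 0.3314i)(-0.8533) = (0.2907 - 0.1204i)
|011⟩: (0.4258)(-0.8001 + 0.3314i)(0.5215) = (-0.1777 + 0.07359i)
|100⟩: (-0.4483 - 0.786i)(-1/2)(-0.8533) = (-0.1913 - 0.3353i)
|101⟩: (-0.4483 - 0.786i)(-1/2)(0.5215) = (0.1169 + 0.2049i)
|110⟩: (-0.4483 - 0.786i)(-0.8001 + 0.3314i)(-0.8533) = (-0.5283 - 0.4099i)
|111⟩: (-0.4483 - 0.786i)(-0.8001 + 0.3314i)(0.5215) = (0.3229 + 0.2505i)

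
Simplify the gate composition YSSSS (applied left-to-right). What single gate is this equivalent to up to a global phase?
Y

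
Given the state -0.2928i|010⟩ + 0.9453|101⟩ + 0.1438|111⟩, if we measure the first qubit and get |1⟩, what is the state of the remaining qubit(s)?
0.9886|01⟩ + 0.1504|11⟩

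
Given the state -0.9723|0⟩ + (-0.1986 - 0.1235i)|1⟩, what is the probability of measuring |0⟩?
0.9454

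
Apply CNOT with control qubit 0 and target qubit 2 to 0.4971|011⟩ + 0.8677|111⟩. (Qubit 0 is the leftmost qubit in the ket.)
0.4971|011⟩ + 0.8677|110⟩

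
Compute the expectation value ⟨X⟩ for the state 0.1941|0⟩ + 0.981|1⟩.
0.3808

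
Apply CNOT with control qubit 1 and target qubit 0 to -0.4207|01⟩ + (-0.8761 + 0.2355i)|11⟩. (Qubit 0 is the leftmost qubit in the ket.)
(-0.8761 + 0.2355i)|01⟩ - 0.4207|11⟩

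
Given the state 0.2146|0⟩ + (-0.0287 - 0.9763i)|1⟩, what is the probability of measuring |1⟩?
0.954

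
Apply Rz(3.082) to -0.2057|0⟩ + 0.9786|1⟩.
(-0.006128 + 0.2056i)|0⟩ + (0.02915 + 0.9782i)|1⟩

Rz(3.082) = [[e^(−iθ/2), 0], [0, e^(iθ/2)]] with e^(±iθ/2) = cos(θ/2) ± i·sin(θ/2); θ = 3.082, cos(θ/2) ≈ 0.0297919, sin(θ/2) ≈ 0.999556.
With a = amp(|0⟩) = -0.2057 and b = amp(|1⟩) = 0.9786:
new amp(|0⟩) = (0.0297919 - 0.999556i)·a = (-0.006128 + 0.2056i)
new amp(|1⟩) = (0.0297919 + 0.999556i)·b = (0.02915 + 0.9782i)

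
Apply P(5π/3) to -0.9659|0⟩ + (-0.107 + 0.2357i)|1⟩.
-0.9659|0⟩ + (0.1506 + 0.2105i)|1⟩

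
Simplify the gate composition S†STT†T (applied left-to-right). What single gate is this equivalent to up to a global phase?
T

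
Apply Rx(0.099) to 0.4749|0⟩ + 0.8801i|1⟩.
0.5179|0⟩ + 0.8555i|1⟩

Rx(0.099) = [[cos(θ/2), −i·sin(θ/2)], [−i·sin(θ/2), cos(θ/2)]]; θ = 0.099, cos(θ/2) ≈ 0.998775, sin(θ/2) ≈ 0.0494798.
With a = amp(|0⟩) = 0.4749 and b = amp(|1⟩) = 0.8801i:
new amp(|0⟩) = (0.998775)·a + (-0.0494798i)·b = 0.5179
new amp(|1⟩) = (-0.0494798i)·a + (0.998775)·b = 0.8555i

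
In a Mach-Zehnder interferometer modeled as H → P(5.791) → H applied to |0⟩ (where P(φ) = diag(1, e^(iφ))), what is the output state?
(0.9407 - 0.2363i)|0⟩ + (0.05935 + 0.2363i)|1⟩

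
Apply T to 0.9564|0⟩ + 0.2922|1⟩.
0.9564|0⟩ + (0.2066 + 0.2066i)|1⟩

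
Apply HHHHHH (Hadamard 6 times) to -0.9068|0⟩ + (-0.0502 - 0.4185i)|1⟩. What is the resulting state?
-0.9068|0⟩ + (-0.0502 - 0.4185i)|1⟩

H² = I, so an even number of Hadamards cancels: H^6 = I and the state is unchanged.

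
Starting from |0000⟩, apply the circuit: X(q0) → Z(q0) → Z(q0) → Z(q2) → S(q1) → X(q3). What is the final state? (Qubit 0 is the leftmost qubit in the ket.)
|1001⟩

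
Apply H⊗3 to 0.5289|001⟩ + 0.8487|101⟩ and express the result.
0.4871|000⟩ - 0.4871|001⟩ + 0.4871|010⟩ - 0.4871|011⟩ - 0.1131|100⟩ + 0.1131|101⟩ - 0.1131|110⟩ + 0.1131|111⟩

H⊗3 gives amp(|y⟩) = (1/2√2) Σ_x (−1)^(x·y) amp(|x⟩), where x·y is the number of positions in which both x and y have a 1.
|000⟩: (0.5289 + 0.8487)/(2√2) = 0.4871
|001⟩: (-0.5289 - 0.8487)/(2√2) = -0.4871
|010⟩: (0.5289 + 0.8487)/(2√2) = 0.4871
|011⟩: (-0.5289 - 0.8487)/(2√2) = -0.4871
|100⟩: (0.5289 - 0.8487)/(2√2) = -0.1131
|101⟩: (-0.5289 + 0.8487)/(2√2) = 0.1131
|110⟩: (0.5289 - 0.8487)/(2√2) = -0.1131
|111⟩: (-0.5289 + 0.8487)/(2√2) = 0.1131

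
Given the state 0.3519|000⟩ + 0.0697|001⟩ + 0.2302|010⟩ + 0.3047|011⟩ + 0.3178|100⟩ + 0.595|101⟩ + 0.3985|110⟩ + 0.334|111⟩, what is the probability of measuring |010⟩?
0.05299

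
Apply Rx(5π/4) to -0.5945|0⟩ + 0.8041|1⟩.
(0.2275 - 0.7429i)|0⟩ + (-0.3077 + 0.5492i)|1⟩

Rx(5π/4) = [[cos(θ/2), −i·sin(θ/2)], [−i·sin(θ/2), cos(θ/2)]]; θ = 5π/4, cos(θ/2) ≈ -0.382683, sin(θ/2) ≈ 0.92388.
With a = amp(|0⟩) = -0.5945 and b = amp(|1⟩) = 0.8041:
new amp(|0⟩) = (-0.382683)·a + (-0.92388i)·b = (0.2275 - 0.7429i)
new amp(|1⟩) = (-0.92388i)·a + (-0.382683)·b = (-0.3077 + 0.5492i)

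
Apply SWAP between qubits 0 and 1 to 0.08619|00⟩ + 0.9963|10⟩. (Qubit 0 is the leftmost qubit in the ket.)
0.08619|00⟩ + 0.9963|01⟩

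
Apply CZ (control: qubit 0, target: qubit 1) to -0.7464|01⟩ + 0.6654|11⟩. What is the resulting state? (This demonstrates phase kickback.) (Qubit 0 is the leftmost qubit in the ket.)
-0.7464|01⟩ - 0.6654|11⟩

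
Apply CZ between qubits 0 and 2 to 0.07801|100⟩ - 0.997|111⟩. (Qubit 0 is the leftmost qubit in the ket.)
0.07801|100⟩ + 0.997|111⟩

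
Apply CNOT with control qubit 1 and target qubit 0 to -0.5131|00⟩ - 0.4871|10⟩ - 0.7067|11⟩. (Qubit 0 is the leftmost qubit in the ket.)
-0.5131|00⟩ - 0.7067|01⟩ - 0.4871|10⟩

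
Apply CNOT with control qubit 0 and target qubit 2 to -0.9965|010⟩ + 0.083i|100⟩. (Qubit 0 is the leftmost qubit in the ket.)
-0.9965|010⟩ + 0.083i|101⟩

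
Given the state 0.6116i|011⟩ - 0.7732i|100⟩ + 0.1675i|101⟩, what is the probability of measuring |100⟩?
0.5978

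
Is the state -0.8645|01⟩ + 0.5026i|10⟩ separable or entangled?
Entangled

Writing the state as a|00⟩ + b|01⟩ + c|10⟩ + d|11⟩, it is a product state iff ad − bc = 0.
Here (a, b, c, d) = (0, -0.8645, 0.5026i, 0): ad − bc = (0)(0) − (-0.8645)(0.5026i) = 0.4345i ≠ 0, so the state is entangled.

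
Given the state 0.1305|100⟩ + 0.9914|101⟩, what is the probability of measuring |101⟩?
0.9829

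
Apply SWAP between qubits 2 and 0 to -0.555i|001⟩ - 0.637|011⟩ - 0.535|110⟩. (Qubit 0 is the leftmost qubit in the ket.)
-0.535|011⟩ - 0.555i|100⟩ - 0.637|110⟩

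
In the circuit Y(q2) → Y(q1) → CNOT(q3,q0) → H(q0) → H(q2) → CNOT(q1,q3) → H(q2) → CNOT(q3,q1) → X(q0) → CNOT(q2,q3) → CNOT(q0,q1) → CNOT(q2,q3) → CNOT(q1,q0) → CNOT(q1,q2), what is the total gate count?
14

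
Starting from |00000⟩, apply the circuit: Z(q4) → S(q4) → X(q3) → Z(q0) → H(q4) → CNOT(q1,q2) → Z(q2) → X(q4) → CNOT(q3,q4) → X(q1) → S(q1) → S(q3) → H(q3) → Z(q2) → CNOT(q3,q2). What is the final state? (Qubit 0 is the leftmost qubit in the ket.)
-1/2|01000⟩ - 1/2|01001⟩ + 1/2|01110⟩ + 1/2|01111⟩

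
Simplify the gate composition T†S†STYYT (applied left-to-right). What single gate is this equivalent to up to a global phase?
T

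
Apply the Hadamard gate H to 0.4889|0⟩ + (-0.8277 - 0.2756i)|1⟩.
(-0.2396 - 0.1949i)|0⟩ + (0.931 + 0.1949i)|1⟩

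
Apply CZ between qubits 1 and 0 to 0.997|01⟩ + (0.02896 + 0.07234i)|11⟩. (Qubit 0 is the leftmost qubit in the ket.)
0.997|01⟩ + (-0.02896 - 0.07234i)|11⟩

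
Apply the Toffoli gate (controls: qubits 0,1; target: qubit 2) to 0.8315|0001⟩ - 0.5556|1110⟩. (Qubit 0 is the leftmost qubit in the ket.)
0.8315|0001⟩ - 0.5556|1100⟩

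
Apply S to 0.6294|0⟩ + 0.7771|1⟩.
0.6294|0⟩ + 0.7771i|1⟩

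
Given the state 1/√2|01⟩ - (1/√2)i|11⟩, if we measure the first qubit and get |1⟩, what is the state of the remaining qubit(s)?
-i|1⟩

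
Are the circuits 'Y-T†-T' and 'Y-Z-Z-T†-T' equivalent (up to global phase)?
Yes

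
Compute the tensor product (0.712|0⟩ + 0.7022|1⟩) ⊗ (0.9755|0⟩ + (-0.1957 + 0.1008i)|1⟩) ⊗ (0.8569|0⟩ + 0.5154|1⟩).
0.5952|000⟩ + 0.358|001⟩ + (-0.1194 + 0.0615i)|010⟩ + (-0.07182 + 0.03699i)|011⟩ + 0.587|100⟩ + 0.353|101⟩ + (-0.1178 + 0.06065i)|110⟩ + (-0.07083 + 0.03648i)|111⟩

amp(|b₁b₂…⟩) = product of the factor amplitudes for bits b₁, b₂, …; only kets whose every factor amplitude is nonzero survive.
|000⟩: (0.712)(0.9755)(0.8569) = 0.5952
|001⟩: (0.712)(0.9755)(0.5154) = 0.358
|010⟩: (0.712)(-0.1957 + 0.1008i)(0.8569) = (-0.1194 + 0.0615i)
|011⟩: (0.712)(-0.1957 + 0.1008i)(0.5154) = (-0.07182 + 0.03699i)
|100⟩: (0.7022)(0.9755)(0.8569) = 0.587
|101⟩: (0.7022)(0.9755)(0.5154) = 0.353
|110⟩: (0.7022)(-0.1957 + 0.1008i)(0.8569) = (-0.1178 + 0.06065i)
|111⟩: (0.7022)(-0.1957 + 0.1008i)(0.5154) = (-0.07083 + 0.03648i)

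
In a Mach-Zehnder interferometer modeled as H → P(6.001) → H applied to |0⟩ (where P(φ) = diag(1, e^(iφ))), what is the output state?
(0.9802 - 0.1392i)|0⟩ + (0.01978 + 0.1392i)|1⟩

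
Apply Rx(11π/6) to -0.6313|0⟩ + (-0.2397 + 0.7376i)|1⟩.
(0.8007 + 0.06204i)|0⟩ + (0.2315 - 0.5491i)|1⟩

Rx(11π/6) = [[cos(θ/2), −i·sin(θ/2)], [−i·sin(θ/2), cos(θ/2)]]; θ = 11π/6, cos(θ/2) ≈ -0.965926, sin(θ/2) ≈ 0.258819.
With a = amp(|0⟩) = -0.6313 and b = amp(|1⟩) = (-0.2397 + 0.7376i):
new amp(|0⟩) = (-0.965926)·a + (-0.258819i)·b = (0.8007 + 0.06204i)
new amp(|1⟩) = (-0.258819i)·a + (-0.965926)·b = (0.2315 - 0.5491i)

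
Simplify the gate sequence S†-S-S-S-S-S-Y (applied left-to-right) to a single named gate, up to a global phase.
Y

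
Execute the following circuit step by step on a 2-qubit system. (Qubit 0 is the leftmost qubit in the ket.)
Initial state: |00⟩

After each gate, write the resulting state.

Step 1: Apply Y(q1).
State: i|01⟩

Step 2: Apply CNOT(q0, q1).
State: i|01⟩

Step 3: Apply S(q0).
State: i|01⟩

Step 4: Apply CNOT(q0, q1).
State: i|01⟩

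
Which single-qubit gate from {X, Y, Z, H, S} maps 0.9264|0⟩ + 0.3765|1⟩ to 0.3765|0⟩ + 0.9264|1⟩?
X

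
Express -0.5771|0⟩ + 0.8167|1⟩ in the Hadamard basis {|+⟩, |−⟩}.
0.1694|+⟩ - 0.9856|−⟩

With |ψ⟩ = α|0⟩ + β|1⟩, the Hadamard-basis coefficients are ⟨+|ψ⟩ = (α + β)/√2 and ⟨−|ψ⟩ = (α − β)/√2.
Here α = -0.5771, β = 0.8167: (α + β)/√2 = 0.1694, (α − β)/√2 = -0.9856.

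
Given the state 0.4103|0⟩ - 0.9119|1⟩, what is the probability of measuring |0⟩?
0.1683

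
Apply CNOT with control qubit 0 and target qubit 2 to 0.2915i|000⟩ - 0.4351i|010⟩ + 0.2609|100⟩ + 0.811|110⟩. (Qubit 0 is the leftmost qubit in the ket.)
0.2915i|000⟩ - 0.4351i|010⟩ + 0.2609|101⟩ + 0.811|111⟩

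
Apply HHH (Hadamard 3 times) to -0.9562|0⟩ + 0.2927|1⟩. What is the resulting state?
-0.4692|0⟩ - 0.8831|1⟩

H² = I, so H^3 = H: a single Hadamard. With (a, b) = (-0.9562, 0.2927), H gives ((a + b)/√2, (a − b)/√2) = (-0.4692, -0.8831).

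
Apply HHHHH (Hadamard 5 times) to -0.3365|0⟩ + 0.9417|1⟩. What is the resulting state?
0.4279|0⟩ - 0.9038|1⟩

H² = I, so H^5 = H: a single Hadamard. With (a, b) = (-0.3365, 0.9417), H gives ((a + b)/√2, (a − b)/√2) = (0.4279, -0.9038).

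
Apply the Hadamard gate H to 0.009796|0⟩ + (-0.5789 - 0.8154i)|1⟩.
(-0.4024 - 0.5766i)|0⟩ + (0.4163 + 0.5766i)|1⟩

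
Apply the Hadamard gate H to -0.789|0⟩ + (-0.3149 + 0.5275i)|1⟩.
(-0.7806 + 0.373i)|0⟩ + (-0.3352 - 0.373i)|1⟩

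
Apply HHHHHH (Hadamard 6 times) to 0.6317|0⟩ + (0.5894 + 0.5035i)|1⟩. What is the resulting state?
0.6317|0⟩ + (0.5894 + 0.5035i)|1⟩

H² = I, so an even number of Hadamards cancels: H^6 = I and the state is unchanged.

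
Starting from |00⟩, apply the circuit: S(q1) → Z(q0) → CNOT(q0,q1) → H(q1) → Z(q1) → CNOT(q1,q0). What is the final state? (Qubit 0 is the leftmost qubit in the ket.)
1/√2|00⟩ - 1/√2|11⟩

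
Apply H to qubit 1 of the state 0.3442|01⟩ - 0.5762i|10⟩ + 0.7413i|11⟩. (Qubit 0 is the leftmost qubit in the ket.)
0.2434|00⟩ - 0.2434|01⟩ + 0.1167i|10⟩ - 0.9316i|11⟩

H on qubit 1 mixes each pair of kets that differ only in qubit 1: amplitudes (a, b) of (|…0…⟩, |…1…⟩) become ((a + b)/√2, (a − b)/√2). Kets absent from the input have amplitude 0.
(|00⟩, |01⟩): (a, b) = (0, 0.3442) → (0.2434, -0.2434)
(|10⟩, |11⟩): (a, b) = (-0.5762i, 0.7413i) → (0.1167i, -0.9316i)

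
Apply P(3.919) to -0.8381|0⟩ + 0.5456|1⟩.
-0.8381|0⟩ + (-0.3889 - 0.3827i)|1⟩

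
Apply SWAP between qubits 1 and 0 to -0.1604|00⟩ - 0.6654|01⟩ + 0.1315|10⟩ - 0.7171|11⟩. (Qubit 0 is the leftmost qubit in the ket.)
-0.1604|00⟩ + 0.1315|01⟩ - 0.6654|10⟩ - 0.7171|11⟩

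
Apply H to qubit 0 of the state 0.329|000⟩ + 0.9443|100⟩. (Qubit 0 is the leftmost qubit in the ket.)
0.9004|000⟩ - 0.4351|100⟩

H on qubit 0 mixes each pair of kets that differ only in qubit 0: amplitudes (a, b) of (|…0…⟩, |…1…⟩) become ((a + b)/√2, (a − b)/√2). Kets absent from the input have amplitude 0.
(|000⟩, |100⟩): (a, b) = (0.329, 0.9443) → (0.9004, -0.4351)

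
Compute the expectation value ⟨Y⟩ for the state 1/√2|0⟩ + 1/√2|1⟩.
0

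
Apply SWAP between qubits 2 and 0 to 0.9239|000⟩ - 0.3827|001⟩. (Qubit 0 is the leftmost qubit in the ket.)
0.9239|000⟩ - 0.3827|100⟩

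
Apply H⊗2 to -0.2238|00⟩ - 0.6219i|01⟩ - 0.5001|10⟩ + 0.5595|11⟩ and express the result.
(-0.0822 - 0.311i)|00⟩ + (-0.6417 + 0.311i)|01⟩ + (-0.1416 - 0.311i)|10⟩ + (0.4179 + 0.311i)|11⟩

H⊗2 gives amp(|y⟩) = (1/2) Σ_x (−1)^(x·y) amp(|x⟩), where x·y is the number of positions in which both x and y have a 1.
|00⟩: (-0.2238 - 0.6219i - 0.5001 + 0.5595)/2 = (-0.0822 - 0.311i)
|01⟩: (-0.2238 + 0.6219i - 0.5001 - 0.5595)/2 = (-0.6417 + 0.311i)
|10⟩: (-0.2238 - 0.6219i + 0.5001 - 0.5595)/2 = (-0.1416 - 0.311i)
|11⟩: (-0.2238 + 0.6219i + 0.5001 + 0.5595)/2 = (0.4179 + 0.311i)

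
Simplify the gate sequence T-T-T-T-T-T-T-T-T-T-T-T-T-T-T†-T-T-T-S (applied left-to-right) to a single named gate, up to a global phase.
S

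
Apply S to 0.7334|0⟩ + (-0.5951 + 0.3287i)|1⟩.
0.7334|0⟩ + (-0.3287 - 0.5951i)|1⟩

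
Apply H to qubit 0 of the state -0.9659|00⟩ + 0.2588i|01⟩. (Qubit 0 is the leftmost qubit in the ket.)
-0.683|00⟩ + 0.183i|01⟩ - 0.683|10⟩ + 0.183i|11⟩

H on qubit 0 mixes each pair of kets that differ only in qubit 0: amplitudes (a, b) of (|…0…⟩, |…1…⟩) become ((a + b)/√2, (a − b)/√2). Kets absent from the input have amplitude 0.
(|00⟩, |10⟩): (a, b) = (-0.9659, 0) → (-0.683, -0.683)
(|01⟩, |11⟩): (a, b) = (0.2588i, 0) → (0.183i, 0.183i)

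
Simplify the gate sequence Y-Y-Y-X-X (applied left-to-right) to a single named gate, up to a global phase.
Y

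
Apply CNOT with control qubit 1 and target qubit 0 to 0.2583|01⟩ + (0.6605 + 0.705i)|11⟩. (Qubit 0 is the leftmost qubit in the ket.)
(0.6605 + 0.705i)|01⟩ + 0.2583|11⟩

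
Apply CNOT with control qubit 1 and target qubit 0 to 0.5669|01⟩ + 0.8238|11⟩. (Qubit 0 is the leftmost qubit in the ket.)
0.8238|01⟩ + 0.5669|11⟩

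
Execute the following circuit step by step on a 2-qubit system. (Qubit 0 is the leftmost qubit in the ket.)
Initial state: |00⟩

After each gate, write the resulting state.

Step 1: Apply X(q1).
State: |01⟩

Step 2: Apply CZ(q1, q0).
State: |01⟩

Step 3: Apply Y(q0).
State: i|11⟩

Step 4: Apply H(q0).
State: (1/√2)i|01⟩ - (1/√2)i|11⟩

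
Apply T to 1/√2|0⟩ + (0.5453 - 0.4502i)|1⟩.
1/√2|0⟩ + (0.7039 + 0.06725i)|1⟩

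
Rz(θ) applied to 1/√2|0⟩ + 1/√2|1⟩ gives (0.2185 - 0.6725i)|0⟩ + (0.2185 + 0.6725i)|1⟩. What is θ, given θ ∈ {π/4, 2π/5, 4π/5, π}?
4π/5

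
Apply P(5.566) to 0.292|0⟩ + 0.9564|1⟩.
0.292|0⟩ + (0.7208 - 0.6286i)|1⟩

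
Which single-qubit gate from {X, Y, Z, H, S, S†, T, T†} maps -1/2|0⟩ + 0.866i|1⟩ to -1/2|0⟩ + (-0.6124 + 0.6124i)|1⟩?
T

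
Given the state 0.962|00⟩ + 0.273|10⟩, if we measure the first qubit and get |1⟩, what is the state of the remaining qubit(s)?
|0⟩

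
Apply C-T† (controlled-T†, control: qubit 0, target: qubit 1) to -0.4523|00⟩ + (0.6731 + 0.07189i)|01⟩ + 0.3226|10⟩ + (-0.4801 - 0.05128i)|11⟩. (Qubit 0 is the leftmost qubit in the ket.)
-0.4523|00⟩ + (0.6731 + 0.07189i)|01⟩ + 0.3226|10⟩ + (-0.3757 + 0.3032i)|11⟩

C-T† leaves the control-|0⟩ kets |00⟩, |01⟩ unchanged and applies T† to qubit 1 on the control-|1⟩ pair (|10⟩, |11⟩).
T† = [[1, 0], [0, (1/√2 - (1/√2)i)]].
With a = amp(|10⟩) = 0.3226 and b = amp(|11⟩) = (-0.4801 - 0.05128i):
new amp(|10⟩) = (1)·a = 0.3226
new amp(|11⟩) = (1/√2 - (1/√2)i)·b = (-0.3757 + 0.3032i)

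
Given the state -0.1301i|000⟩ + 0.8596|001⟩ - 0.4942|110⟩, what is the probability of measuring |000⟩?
0.01693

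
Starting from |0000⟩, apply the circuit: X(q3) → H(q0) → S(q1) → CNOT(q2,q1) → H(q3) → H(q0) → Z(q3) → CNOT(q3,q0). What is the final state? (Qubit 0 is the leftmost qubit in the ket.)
1/√2|0000⟩ + 1/√2|1001⟩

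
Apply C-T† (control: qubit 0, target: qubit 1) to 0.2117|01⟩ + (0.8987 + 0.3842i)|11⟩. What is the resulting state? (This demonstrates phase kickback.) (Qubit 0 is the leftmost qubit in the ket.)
0.2117|01⟩ + (0.9071 - 0.3638i)|11⟩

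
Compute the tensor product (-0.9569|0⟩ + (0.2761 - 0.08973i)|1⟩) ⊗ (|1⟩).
-0.9569|01⟩ + (0.2761 - 0.08973i)|11⟩

amp(|b₁b₂…⟩) = product of the factor amplitudes for bits b₁, b₂, …; only kets whose every factor amplitude is nonzero survive.
|01⟩: (-0.9569)(1) = -0.9569
|11⟩: (0.2761 - 0.08973i)(1) = (0.2761 - 0.08973i)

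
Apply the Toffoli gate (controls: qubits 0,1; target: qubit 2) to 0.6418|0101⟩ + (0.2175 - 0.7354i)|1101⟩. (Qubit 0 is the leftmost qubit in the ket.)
0.6418|0101⟩ + (0.2175 - 0.7354i)|1111⟩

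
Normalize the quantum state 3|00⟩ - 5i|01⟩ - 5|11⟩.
0.3906|00⟩ - 0.6509i|01⟩ - 0.6509|11⟩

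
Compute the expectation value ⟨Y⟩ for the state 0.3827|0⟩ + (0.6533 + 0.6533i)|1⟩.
0.5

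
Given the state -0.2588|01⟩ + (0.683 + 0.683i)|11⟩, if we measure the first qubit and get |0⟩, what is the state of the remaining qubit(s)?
-|1⟩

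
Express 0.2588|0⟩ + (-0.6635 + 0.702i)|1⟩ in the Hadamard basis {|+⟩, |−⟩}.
(-0.2862 + 0.4964i)|+⟩ + (0.6522 - 0.4964i)|−⟩

With |ψ⟩ = α|0⟩ + β|1⟩, the Hadamard-basis coefficients are ⟨+|ψ⟩ = (α + β)/√2 and ⟨−|ψ⟩ = (α − β)/√2.
Here α = 0.2588, β = (-0.6635 + 0.702i): (α + β)/√2 = (-0.2862 + 0.4964i), (α − β)/√2 = (0.6522 - 0.4964i).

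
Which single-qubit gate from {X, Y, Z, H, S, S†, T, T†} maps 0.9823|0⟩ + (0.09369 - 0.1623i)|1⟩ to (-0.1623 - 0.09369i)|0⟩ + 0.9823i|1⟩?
Y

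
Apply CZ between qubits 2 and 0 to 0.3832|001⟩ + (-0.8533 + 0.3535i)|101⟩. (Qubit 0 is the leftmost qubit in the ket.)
0.3832|001⟩ + (0.8533 - 0.3535i)|101⟩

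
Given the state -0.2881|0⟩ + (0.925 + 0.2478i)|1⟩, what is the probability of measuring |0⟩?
0.083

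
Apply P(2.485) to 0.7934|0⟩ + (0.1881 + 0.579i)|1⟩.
0.7934|0⟩ + (-0.5024 - 0.3438i)|1⟩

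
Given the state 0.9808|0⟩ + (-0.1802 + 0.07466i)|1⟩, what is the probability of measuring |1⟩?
0.03805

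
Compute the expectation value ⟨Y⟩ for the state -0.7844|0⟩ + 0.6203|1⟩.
0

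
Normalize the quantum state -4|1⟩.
-|1⟩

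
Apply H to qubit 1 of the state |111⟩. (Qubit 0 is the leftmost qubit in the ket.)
1/√2|101⟩ - 1/√2|111⟩

H on qubit 1 mixes each pair of kets that differ only in qubit 1: amplitudes (a, b) of (|…0…⟩, |…1…⟩) become ((a + b)/√2, (a − b)/√2). Kets absent from the input have amplitude 0.
(|101⟩, |111⟩): (a, b) = (0, 1) → (1/√2, -1/√2)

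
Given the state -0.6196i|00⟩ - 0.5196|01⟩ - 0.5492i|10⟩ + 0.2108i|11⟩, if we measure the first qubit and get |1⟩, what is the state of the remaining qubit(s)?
-0.9336i|0⟩ + 0.3583i|1⟩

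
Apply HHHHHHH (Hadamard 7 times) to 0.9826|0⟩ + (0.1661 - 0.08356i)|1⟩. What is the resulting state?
(0.8123 - 0.05909i)|0⟩ + (0.5774 + 0.05909i)|1⟩

H² = I, so H^7 = H: a single Hadamard. With (a, b) = (0.9826, (0.1661 - 0.08356i)), H gives ((a + b)/√2, (a − b)/√2) = ((0.8123 - 0.05909i), (0.5774 + 0.05909i)).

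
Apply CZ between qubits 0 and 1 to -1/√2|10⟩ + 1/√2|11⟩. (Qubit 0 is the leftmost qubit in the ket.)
-1/√2|10⟩ - 1/√2|11⟩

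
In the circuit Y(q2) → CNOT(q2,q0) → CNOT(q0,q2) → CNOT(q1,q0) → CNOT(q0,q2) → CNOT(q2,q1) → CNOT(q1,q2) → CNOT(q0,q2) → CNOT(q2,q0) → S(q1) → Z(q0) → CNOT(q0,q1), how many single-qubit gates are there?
3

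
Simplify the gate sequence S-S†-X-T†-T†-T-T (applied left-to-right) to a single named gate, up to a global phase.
X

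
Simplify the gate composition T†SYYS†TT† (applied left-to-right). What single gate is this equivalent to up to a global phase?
T†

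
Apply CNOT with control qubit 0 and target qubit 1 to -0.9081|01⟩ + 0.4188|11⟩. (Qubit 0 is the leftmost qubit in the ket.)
-0.9081|01⟩ + 0.4188|10⟩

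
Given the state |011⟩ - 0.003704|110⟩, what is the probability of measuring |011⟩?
1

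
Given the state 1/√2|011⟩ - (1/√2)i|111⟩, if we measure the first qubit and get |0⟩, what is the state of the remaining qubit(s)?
|11⟩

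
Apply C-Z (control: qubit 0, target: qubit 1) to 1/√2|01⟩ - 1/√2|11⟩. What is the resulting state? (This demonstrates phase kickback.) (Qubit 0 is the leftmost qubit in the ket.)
1/√2|01⟩ + 1/√2|11⟩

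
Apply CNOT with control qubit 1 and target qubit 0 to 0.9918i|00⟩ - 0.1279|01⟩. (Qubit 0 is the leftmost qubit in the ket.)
0.9918i|00⟩ - 0.1279|11⟩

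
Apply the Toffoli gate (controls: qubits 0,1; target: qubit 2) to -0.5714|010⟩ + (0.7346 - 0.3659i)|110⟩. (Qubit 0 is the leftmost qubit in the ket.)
-0.5714|010⟩ + (0.7346 - 0.3659i)|111⟩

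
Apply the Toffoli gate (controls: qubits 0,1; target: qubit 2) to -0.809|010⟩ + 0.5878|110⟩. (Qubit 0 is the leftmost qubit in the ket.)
-0.809|010⟩ + 0.5878|111⟩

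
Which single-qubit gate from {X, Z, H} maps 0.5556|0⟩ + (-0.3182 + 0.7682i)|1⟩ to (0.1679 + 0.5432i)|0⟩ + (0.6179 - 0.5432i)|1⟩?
H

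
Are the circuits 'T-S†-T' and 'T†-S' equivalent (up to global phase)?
No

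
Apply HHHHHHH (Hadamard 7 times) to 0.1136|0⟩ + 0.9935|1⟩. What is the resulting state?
0.7828|0⟩ - 0.6222|1⟩

H² = I, so H^7 = H: a single Hadamard. With (a, b) = (0.1136, 0.9935), H gives ((a + b)/√2, (a − b)/√2) = (0.7828, -0.6222).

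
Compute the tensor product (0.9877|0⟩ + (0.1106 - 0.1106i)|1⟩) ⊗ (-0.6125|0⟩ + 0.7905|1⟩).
-0.605|00⟩ + 0.7808|01⟩ + (-0.06774 + 0.06774i)|10⟩ + (0.08743 - 0.08743i)|11⟩

amp(|b₁b₂…⟩) = product of the factor amplitudes for bits b₁, b₂, …; only kets whose every factor amplitude is nonzero survive.
|00⟩: (0.9877)(-0.6125) = -0.605
|01⟩: (0.9877)(0.7905) = 0.7808
|10⟩: (0.1106 - 0.1106i)(-0.6125) = (-0.06774 + 0.06774i)
|11⟩: (0.1106 - 0.1106i)(0.7905) = (0.08743 - 0.08743i)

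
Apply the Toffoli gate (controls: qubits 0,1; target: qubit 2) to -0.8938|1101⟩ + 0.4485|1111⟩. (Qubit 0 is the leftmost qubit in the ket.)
0.4485|1101⟩ - 0.8938|1111⟩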